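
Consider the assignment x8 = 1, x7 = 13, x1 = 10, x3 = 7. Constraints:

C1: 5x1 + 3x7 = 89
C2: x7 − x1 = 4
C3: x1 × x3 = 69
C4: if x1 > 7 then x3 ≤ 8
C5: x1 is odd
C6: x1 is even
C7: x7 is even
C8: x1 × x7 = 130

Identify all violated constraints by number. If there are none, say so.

C1: 5x1 + 3x7 = 5(10) + 3(13) = 89 — holds.
C2: x7 − x1 = 13 − 10 = 3, not 4 — does not hold.
C3: x1 × x3 = 10 × 7 = 70, not 69 — does not hold.
C4: x1 = 10 > 7, so we need x3 ≤ 8; x3 = 7 ≤ 8 — holds.
C5: x1 = 10 is even — does not hold.
C6: x1 = 10 is even — holds.
C7: x7 = 13 is odd — does not hold.
C8: x1 × x7 = 10 × 13 = 130 — holds.

Violated: 2, 3, 5, and 7.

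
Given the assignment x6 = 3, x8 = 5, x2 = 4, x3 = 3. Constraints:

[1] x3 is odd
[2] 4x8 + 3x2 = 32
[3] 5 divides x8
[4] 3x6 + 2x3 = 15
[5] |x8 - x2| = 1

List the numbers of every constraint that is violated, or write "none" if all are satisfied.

The assignment satisfies every constraint.

[1] x3 = 3 is odd — holds.
[2] 4x8 + 3x2 = 4(5) + 3(4) = 32 — holds.
[3] 5 / 5 = 1, so 5 divides 5 — holds.
[4] 3x6 + 2x3 = 3(3) + 2(3) = 15 — holds.
[5] |5 - 4| = 1 — holds.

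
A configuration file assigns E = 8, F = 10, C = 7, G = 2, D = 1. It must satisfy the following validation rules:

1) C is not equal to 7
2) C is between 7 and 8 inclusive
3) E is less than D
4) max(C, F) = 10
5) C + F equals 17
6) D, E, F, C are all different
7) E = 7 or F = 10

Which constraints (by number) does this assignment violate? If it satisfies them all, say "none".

Constraints 1 and 3 do not hold.

1) C = 7, but 7 is required to differ — does not hold.
2) C = 7 lies in [7, 8] — holds.
3) E = 8, D = 1; 8 ≥ 1 (want <) — does not hold.
4) max(7, 10) = 10 — holds.
5) C + F = 7 + 10 = 17 — holds.
6) values 1, 8, 10, 7 are pairwise distinct — holds.
7) E = 8 ≠ 7, but F = 10 = 10 (second disjunct) — holds.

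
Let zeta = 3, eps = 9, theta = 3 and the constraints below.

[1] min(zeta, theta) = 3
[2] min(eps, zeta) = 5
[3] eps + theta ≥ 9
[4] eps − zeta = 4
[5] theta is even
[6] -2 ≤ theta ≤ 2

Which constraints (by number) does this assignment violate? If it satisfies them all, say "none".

[1] min(3, 3) = 3 — satisfied.
[2] min(9, 3) = 3, not 5 — violated.
[3] eps + theta = 9 + 3 = 12; 12 ≥ 9 — satisfied.
[4] eps − zeta = 9 − 3 = 6, not 4 — violated.
[5] theta = 3 is odd — violated.
[6] theta = 3 is outside [-2, 2] — violated.

No — constraints 2, 4, 5, and 6 are not satisfied.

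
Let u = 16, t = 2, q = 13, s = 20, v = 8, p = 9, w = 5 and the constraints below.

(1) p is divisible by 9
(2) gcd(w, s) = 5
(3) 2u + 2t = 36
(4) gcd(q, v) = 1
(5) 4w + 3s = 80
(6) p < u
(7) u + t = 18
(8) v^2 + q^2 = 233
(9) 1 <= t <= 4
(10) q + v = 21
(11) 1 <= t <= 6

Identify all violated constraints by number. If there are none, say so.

(1) 9 / 9 = 1, so 9 divides 9 — holds.
(2) gcd(5, 20) = 5 — holds.
(3) 2u + 2t = 2(16) + 2(2) = 36 — holds.
(4) gcd(13, 8) = 1 — holds.
(5) 4w + 3s = 4(5) + 3(20) = 80 — holds.
(6) p = 9, u = 16; 9 < 16 — holds.
(7) u + t = 16 + 2 = 18 — holds.
(8) v^2 + q^2 = 8^2 + 13^2 = 64 + 169 = 233 — holds.
(9) t = 2 lies in [1, 4] — holds.
(10) q + v = 13 + 8 = 21 — holds.
(11) t = 2 lies in [1, 6] — holds.

No violations.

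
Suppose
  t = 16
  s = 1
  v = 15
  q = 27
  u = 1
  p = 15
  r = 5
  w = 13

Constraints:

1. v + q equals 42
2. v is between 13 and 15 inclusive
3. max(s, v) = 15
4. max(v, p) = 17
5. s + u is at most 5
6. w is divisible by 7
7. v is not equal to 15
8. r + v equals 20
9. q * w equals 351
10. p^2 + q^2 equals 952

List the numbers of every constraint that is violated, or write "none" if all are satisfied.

1. v + q = 15 + 27 = 42  holds
2. v = 15 lies in [13, 15]  holds
3. max(1, 15) = 15  holds
4. max(15, 15) = 15, not 17  fails
5. s + u = 1 + 1 = 2; 2 ≤ 5  holds
6. 13 = 7*1 + 6, so 7 does not divide 13  fails
7. v = 15, but 15 is required to differ  fails
8. r + v = 5 + 15 = 20  holds
9. q * w = 27 * 13 = 351  holds
10. p^2 + q^2 = 15^2 + 27^2 = 225 + 729 = 954, not 952  fails

Violated: 4, 6, 7, 10.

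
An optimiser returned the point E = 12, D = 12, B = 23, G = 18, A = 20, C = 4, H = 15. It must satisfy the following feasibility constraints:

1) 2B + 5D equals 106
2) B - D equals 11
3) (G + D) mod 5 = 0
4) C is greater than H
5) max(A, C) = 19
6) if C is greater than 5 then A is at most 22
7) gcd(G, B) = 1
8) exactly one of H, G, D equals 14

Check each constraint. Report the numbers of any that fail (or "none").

The assignment fails constraints 4, 5, 8.

1) 2B + 5D = 2(23) + 5(12) = 106  ✔
2) B - D = 23 - 12 = 11  ✔
3) G + D = 30; 30 mod 5 = 0  ✔
4) C = 4, H = 15; 4 ≤ 15 (want >)  ✘
5) max(20, 4) = 20, not 19  ✘
6) C = 4, not > 5; antecedent false, conditional vacuously true  ✔
7) gcd(18, 23) = 1  ✔
8) H=15, G=18, D=12; 0 of them equal 14, not exactly one  ✘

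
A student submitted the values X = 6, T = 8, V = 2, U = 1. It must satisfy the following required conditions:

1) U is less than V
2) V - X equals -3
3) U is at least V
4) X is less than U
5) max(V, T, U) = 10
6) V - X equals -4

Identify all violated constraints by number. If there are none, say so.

Constraints 2, 3, 4, 5 are violated.

1) U = 1, V = 2; 1 < 2 — holds.
2) V - X = 2 - 6 = -4, not -3 — fails.
3) U = 1, V = 2; 1 < 2 (want ≥) — fails.
4) X = 6, U = 1; 6 ≥ 1 (want <) — fails.
5) max(2, 8, 1) = 8, not 10 — fails.
6) V - X = 2 - 6 = -4 — holds.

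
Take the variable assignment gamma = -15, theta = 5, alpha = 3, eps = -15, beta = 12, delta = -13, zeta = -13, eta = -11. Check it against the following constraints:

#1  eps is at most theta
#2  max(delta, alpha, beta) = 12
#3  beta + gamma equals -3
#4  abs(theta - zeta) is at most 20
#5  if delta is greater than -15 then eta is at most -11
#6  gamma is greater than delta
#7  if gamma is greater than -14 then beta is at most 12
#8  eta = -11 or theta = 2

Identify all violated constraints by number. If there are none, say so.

The assignment fails constraint 6.

#1 eps = -15, theta = 5; -15 ≤ 5  true
#2 max(-13, 3, 12) = 12  true
#3 beta + gamma = 12 + (-15) = -3  true
#4 abs(5 - (-13)) = 18; 18 ≤ 20  true
#5 delta = -13 > -15, so we need eta ≤ -11; eta = -11 ≤ -11  true
#6 gamma = -15, delta = -13; -15 ≤ -13 (want >)  false
#7 gamma = -15, not > -14; antecedent false, conditional vacuously true  true
#8 eta = -11 = -11 (first disjunct)  true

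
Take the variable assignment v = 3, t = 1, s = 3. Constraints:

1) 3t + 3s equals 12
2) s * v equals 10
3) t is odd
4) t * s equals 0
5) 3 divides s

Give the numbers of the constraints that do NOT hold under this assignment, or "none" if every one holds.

1) 3t + 3s = 3(1) + 3(3) = 12  holds
2) s * v = 3 * 3 = 9, not 10  fails
3) t = 1 is odd  holds
4) t * s = 1 * 3 = 3, not 0  fails
5) 3 / 3 = 1, so 3 divides 3  holds

Constraints 2, 4 do not hold.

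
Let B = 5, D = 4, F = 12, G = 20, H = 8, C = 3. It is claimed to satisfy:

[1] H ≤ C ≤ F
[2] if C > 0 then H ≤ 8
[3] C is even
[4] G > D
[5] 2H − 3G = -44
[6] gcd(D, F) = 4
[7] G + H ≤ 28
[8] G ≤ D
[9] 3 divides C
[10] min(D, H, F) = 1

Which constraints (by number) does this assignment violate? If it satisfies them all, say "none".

[1] values 8, 3, 12; H = 8 is not ≤ C = 3  ✗
[2] C = 3 > 0, so we need H ≤ 8; H = 8 ≤ 8  ✓
[3] C = 3 is odd  ✗
[4] G = 20, D = 4; 20 > 4  ✓
[5] 2H − 3G = 2(8) − 3(20) = -44  ✓
[6] gcd(4, 12) = 4  ✓
[7] G + H = 20 + 8 = 28; 28 ≤ 28  ✓
[8] G = 20, D = 4; 20 > 4 (want ≤)  ✗
[9] 3 / 3 = 1, so 3 divides 3  ✓
[10] min(4, 8, 12) = 4, not 1  ✗

The assignment fails constraints 1, 3, 8, 10.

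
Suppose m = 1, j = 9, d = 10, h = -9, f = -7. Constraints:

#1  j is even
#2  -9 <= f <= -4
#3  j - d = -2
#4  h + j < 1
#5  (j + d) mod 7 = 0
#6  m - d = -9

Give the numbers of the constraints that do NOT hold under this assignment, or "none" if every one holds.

#1 j = 9 is odd — violated.
#2 f = -7 lies in [-9, -4] — OK.
#3 j - d = 9 - 10 = -1, not -2 — violated.
#4 h + j = -9 + 9 = 0; 0 < 1 — OK.
#5 j + d = 19; 19 mod 7 = 5, not 0 — violated.
#6 m - d = 1 - 10 = -9 — OK.

No — constraints 1, 3, 5 are not satisfied.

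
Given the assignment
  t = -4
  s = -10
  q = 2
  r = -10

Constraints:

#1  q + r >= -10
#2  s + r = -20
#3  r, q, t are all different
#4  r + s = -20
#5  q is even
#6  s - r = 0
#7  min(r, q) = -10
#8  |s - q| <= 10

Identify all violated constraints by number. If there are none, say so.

No — constraint 8 is not satisfied.

#1 q + r = 2 + (-10) = -8; -8 ≥ -10 — satisfied.
#2 s + r = -10 + (-10) = -20 — satisfied.
#3 values -10, 2, -4 are pairwise distinct — satisfied.
#4 r + s = -10 + (-10) = -20 — satisfied.
#5 q = 2 is even — satisfied.
#6 s - r = -10 - (-10) = 0 — satisfied.
#7 min(-10, 2) = -10 — satisfied.
#8 |-10 - 2| = 12; 12 > 10, exceeds bound 10 — violated.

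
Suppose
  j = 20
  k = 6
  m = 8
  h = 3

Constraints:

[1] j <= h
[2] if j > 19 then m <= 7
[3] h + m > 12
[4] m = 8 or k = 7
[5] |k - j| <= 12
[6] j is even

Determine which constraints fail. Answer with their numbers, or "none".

No — constraints 1, 2, 3, and 5 are not satisfied.

[1] j = 20, h = 3; 20 > 3 (want ≤)  no
[2] j = 20 > 19, so we need m ≤ 7; but m = 8 > 7  no
[3] h + m = 3 + 8 = 11; 11 ≤ 12, bound 12 not met  no
[4] m = 8 = 8 (first disjunct)  yes
[5] |6 - 20| = 14; 14 > 12, exceeds bound 12  no
[6] j = 20 is even  yes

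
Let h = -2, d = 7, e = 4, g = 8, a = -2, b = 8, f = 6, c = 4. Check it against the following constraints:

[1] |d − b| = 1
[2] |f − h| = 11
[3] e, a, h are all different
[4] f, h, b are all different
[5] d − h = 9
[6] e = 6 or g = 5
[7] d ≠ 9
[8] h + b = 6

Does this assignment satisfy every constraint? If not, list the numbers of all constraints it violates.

Constraints 2, 3, and 6 are violated.

[1] |7 − 8| = 1 — OK.
[2] |6 − (-2)| = 8, not 11 — violated.
[3] a = h = -2, not all different — violated.
[4] values 6, -2, 8 are pairwise distinct — OK.
[5] d − h = 7 − (-2) = 9 — OK.
[6] e = 4 ≠ 6 and g = 8 ≠ 5; both disjuncts false — violated.
[7] d = 7, and 7 ≠ 9 — OK.
[8] h + b = -2 + 8 = 6 — OK.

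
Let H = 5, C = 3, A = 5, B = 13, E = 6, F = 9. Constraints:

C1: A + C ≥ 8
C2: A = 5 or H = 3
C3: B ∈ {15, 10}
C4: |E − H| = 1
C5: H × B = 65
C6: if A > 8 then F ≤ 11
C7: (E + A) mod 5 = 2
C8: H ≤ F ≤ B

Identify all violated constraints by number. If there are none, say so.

Constraints 3 and 7 are violated.

C1: A + C = 5 + 3 = 8; 8 ≥ 8  true
C2: A = 5 = 5 (first disjunct)  true
C3: B = 13 is not in {15, 10}  false
C4: |6 − 5| = 1  true
C5: H × B = 5 × 13 = 65  true
C6: A = 5, not > 8; antecedent false, conditional vacuously true  true
C7: E + A = 11; 11 mod 5 = 1, not 2  false
C8: values 5 ≤ 9 ≤ 13  true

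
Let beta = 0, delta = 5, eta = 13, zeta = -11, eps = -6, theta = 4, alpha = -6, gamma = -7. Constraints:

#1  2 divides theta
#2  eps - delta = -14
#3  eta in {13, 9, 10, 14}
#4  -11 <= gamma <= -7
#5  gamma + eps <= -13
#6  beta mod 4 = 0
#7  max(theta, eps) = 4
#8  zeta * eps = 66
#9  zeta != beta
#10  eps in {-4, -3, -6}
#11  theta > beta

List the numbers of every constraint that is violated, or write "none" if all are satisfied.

The assignment fails constraint 2.

#1 4 / 2 = 2, so 2 divides 4 — satisfied.
#2 eps - delta = -6 - 5 = -11, not -14 — violated.
#3 eta = 13 is in {13, 9, 10, 14} — satisfied.
#4 gamma = -7 lies in [-11, -7] — satisfied.
#5 gamma + eps = -7 + (-6) = -13; -13 ≤ -13 — satisfied.
#6 0 mod 4 = 0 — satisfied.
#7 max(4, -6) = 4 — satisfied.
#8 zeta * eps = -11 * (-6) = 66 — satisfied.
#9 zeta = -11, beta = 0; distinct — satisfied.
#10 eps = -6 is in {-4, -3, -6} — satisfied.
#11 theta = 4, beta = 0; 4 > 0 — satisfied.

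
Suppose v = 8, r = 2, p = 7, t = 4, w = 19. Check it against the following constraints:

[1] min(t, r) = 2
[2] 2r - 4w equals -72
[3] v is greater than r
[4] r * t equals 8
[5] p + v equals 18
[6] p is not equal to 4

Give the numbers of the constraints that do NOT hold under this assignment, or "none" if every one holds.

[1] min(4, 2) = 2  true
[2] 2r - 4w = 2(2) - 4(19) = -72  true
[3] v = 8, r = 2; 8 > 2  true
[4] r * t = 2 * 4 = 8  true
[5] p + v = 7 + 8 = 15, not 18  false
[6] p = 7, and 7 ≠ 4  true

Violated: 5.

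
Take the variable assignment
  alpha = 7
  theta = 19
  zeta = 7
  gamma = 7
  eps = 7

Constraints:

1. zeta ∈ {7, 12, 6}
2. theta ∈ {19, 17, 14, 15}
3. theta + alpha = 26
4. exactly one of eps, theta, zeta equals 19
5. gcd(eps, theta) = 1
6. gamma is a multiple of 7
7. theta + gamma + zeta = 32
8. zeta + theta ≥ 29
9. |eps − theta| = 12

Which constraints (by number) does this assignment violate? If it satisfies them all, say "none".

1. zeta = 7 is in {7, 12, 6}  OK
2. theta = 19 is in {19, 17, 14, 15}  OK
3. theta + alpha = 19 + 7 = 26  OK
4. eps=7, theta=19, zeta=7; 1 of them equals 19  OK
5. gcd(7, 19) = 1  OK
6. 7 / 7 = 1, so 7 divides 7  OK
7. theta + gamma + zeta = 19 + 7 + 7 = 33, not 32  FAIL
8. zeta + theta = 7 + 19 = 26; 26 < 29, bound 29 not met  FAIL
9. |7 − 19| = 12  OK

Constraints 7 and 8 do not hold.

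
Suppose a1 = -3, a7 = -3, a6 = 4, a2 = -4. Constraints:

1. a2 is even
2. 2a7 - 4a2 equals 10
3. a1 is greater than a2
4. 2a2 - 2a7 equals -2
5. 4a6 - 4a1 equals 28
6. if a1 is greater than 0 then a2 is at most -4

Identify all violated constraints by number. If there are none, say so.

No violations.

1. a2 = -4 is even — holds.
2. 2a7 - 4a2 = 2(-3) - 4(-4) = 10 — holds.
3. a1 = -3, a2 = -4; -3 > -4 — holds.
4. 2a2 - 2a7 = 2(-4) - 2(-3) = -2 — holds.
5. 4a6 - 4a1 = 4(4) - 4(-3) = 28 — holds.
6. a1 = -3, not > 0; antecedent false, conditional vacuously true — holds.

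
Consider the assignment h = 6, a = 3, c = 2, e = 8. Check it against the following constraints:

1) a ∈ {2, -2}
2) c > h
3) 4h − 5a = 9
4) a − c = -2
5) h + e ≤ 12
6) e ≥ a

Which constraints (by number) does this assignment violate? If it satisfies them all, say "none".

Violated: 1, 2, 4, and 5.

1) a = 3 is not in {2, -2} — violated.
2) c = 2, h = 6; 2 ≤ 6 (want >) — violated.
3) 4h − 5a = 4(6) − 5(3) = 9 — OK.
4) a − c = 3 − 2 = 1, not -2 — violated.
5) h + e = 6 + 8 = 14; 14 > 12, bound 12 not met — violated.
6) e = 8, a = 3; 8 ≥ 3 — OK.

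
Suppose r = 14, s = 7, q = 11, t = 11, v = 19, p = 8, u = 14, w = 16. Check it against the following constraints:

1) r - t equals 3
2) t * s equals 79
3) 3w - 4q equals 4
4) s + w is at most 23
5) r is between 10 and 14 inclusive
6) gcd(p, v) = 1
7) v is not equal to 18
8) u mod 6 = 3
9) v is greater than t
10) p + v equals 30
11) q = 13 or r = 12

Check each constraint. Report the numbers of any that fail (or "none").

The assignment fails constraints 2, 8, 10, 11.

1) r - t = 14 - 11 = 3 — holds.
2) t * s = 11 * 7 = 77, not 79 — does not hold.
3) 3w - 4q = 3(16) - 4(11) = 4 — holds.
4) s + w = 7 + 16 = 23; 23 ≤ 23 — holds.
5) r = 14 lies in [10, 14] — holds.
6) gcd(8, 19) = 1 — holds.
7) v = 19, and 19 ≠ 18 — holds.
8) 14 mod 6 = 2, not 3 — does not hold.
9) v = 19, t = 11; 19 > 11 — holds.
10) p + v = 8 + 19 = 27, not 30 — does not hold.
11) q = 11 ≠ 13 and r = 14 ≠ 12; both disjuncts false — does not hold.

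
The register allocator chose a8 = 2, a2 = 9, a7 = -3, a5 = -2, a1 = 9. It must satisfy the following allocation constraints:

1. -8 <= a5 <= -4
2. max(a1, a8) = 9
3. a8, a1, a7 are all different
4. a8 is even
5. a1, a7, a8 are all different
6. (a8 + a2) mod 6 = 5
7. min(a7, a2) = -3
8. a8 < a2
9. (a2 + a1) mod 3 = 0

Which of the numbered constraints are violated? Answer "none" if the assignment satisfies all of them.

No — constraint 1 is not satisfied.

1. a5 = -2 is outside [-8, -4]  ✗
2. max(9, 2) = 9  ✓
3. values 2, 9, -3 are pairwise distinct  ✓
4. a8 = 2 is even  ✓
5. values 9, -3, 2 are pairwise distinct  ✓
6. a8 + a2 = 11; 11 mod 6 = 5  ✓
7. min(-3, 9) = -3  ✓
8. a8 = 2, a2 = 9; 2 < 9  ✓
9. a2 + a1 = 18; 18 mod 3 = 0  ✓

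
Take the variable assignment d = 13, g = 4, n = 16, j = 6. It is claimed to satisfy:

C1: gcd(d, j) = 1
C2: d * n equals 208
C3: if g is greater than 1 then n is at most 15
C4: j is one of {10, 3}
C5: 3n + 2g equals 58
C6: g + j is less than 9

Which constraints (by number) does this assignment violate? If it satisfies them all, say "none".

C1: gcd(13, 6) = 1 — OK.
C2: d * n = 13 * 16 = 208 — OK.
C3: g = 4 > 1, so we need n ≤ 15; but n = 16 > 15 — violated.
C4: j = 6 is not in {10, 3} — violated.
C5: 3n + 2g = 3(16) + 2(4) = 56, not 58 — violated.
C6: g + j = 4 + 6 = 10; 10 ≥ 9, bound 9 not met — violated.

No — constraints 3, 4, 5, and 6 are not satisfied.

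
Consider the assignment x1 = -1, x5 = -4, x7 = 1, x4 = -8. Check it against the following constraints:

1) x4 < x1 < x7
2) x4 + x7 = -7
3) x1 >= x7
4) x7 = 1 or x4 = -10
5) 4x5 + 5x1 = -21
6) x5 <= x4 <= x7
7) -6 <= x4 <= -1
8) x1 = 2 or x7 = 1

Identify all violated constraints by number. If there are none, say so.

1) values -8 < -1 < 1 — OK.
2) x4 + x7 = -8 + 1 = -7 — OK.
3) x1 = -1, x7 = 1; -1 < 1 (want ≥) — violated.
4) x7 = 1 = 1 (first disjunct) — OK.
5) 4x5 + 5x1 = 4(-4) + 5(-1) = -21 — OK.
6) values -4, -8, 1; x5 = -4 is not <= x4 = -8 — violated.
7) x4 = -8 is outside [-6, -1] — violated.
8) x1 = -1 ≠ 2, but x7 = 1 = 1 (second disjunct) — OK.

The assignment fails constraints 3, 6, 7.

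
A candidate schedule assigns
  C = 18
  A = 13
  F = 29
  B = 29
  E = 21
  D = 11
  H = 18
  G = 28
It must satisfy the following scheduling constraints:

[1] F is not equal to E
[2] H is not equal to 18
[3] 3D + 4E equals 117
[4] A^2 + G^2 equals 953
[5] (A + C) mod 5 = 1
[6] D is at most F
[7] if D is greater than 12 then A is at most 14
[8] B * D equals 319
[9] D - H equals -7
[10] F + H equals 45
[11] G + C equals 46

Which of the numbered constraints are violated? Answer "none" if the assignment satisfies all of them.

[1] F = 29, E = 21; distinct — holds.
[2] H = 18, but 18 is required to differ — fails.
[3] 3D + 4E = 3(11) + 4(21) = 117 — holds.
[4] A^2 + G^2 = 13^2 + 28^2 = 169 + 784 = 953 — holds.
[5] A + C = 31; 31 mod 5 = 1 — holds.
[6] D = 11, F = 29; 11 ≤ 29 — holds.
[7] D = 11, not > 12; antecedent false, conditional vacuously true — holds.
[8] B * D = 29 * 11 = 319 — holds.
[9] D - H = 11 - 18 = -7 — holds.
[10] F + H = 29 + 18 = 47, not 45 — fails.
[11] G + C = 28 + 18 = 46 — holds.

No — constraints 2, 10 are not satisfied.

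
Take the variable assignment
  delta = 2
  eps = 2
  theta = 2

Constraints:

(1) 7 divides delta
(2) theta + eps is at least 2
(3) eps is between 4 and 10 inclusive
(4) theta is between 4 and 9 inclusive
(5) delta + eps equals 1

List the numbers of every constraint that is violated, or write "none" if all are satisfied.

The assignment fails constraints 1, 3, 4, and 5.

(1) 2 = 7*0 + 2, so 7 does not divide 2  FAIL
(2) theta + eps = 2 + 2 = 4; 4 ≥ 2  OK
(3) eps = 2 is outside [4, 10]  FAIL
(4) theta = 2 is outside [4, 9]  FAIL
(5) delta + eps = 2 + 2 = 4, not 1  FAIL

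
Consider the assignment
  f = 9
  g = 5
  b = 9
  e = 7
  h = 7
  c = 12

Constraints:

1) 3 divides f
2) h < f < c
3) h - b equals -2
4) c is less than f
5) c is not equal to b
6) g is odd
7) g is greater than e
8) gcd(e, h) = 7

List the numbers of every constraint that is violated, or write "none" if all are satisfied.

Constraints 4 and 7 do not hold.

1) 9 / 3 = 3, so 3 divides 9 — holds.
2) values 7 < 9 < 12 — holds.
3) h - b = 7 - 9 = -2 — holds.
4) c = 12, f = 9; 12 ≥ 9 (want <) — does not hold.
5) c = 12, b = 9; distinct — holds.
6) g = 5 is odd — holds.
7) g = 5, e = 7; 5 ≤ 7 (want >) — does not hold.
8) gcd(7, 7) = 7 — holds.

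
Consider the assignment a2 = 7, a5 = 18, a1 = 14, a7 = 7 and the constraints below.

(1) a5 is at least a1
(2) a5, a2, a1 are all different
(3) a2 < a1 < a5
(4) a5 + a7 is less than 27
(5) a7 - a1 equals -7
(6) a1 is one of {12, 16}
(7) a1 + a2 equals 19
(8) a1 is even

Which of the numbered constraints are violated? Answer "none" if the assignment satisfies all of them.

(1) a5 = 18, a1 = 14; 18 ≥ 14 — holds.
(2) values 18, 7, 14 are pairwise distinct — holds.
(3) values 7 < 14 < 18 — holds.
(4) a5 + a7 = 18 + 7 = 25; 25 < 27 — holds.
(5) a7 - a1 = 7 - 14 = -7 — holds.
(6) a1 = 14 is not in {12, 16} — does not hold.
(7) a1 + a2 = 14 + 7 = 21, not 19 — does not hold.
(8) a1 = 14 is even — holds.

Constraints 6, 7 do not hold.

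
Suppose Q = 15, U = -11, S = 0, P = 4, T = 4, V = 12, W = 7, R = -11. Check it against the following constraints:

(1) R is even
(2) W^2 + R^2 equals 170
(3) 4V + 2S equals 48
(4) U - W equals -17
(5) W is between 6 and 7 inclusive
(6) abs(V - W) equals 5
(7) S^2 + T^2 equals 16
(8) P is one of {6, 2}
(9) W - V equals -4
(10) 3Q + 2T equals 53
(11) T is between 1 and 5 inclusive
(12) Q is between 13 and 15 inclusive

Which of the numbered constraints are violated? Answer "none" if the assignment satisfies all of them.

Violated: 1, 4, 8, 9.

(1) R = -11 is odd — fails.
(2) W^2 + R^2 = 7^2 + (-11)^2 = 49 + 121 = 170 — holds.
(3) 4V + 2S = 4(12) + 2(0) = 48 — holds.
(4) U - W = -11 - 7 = -18, not -17 — fails.
(5) W = 7 lies in [6, 7] — holds.
(6) abs(12 - 7) = 5 — holds.
(7) S^2 + T^2 = 0^2 + 4^2 = 0 + 16 = 16 — holds.
(8) P = 4 is not in {6, 2} — fails.
(9) W - V = 7 - 12 = -5, not -4 — fails.
(10) 3Q + 2T = 3(15) + 2(4) = 53 — holds.
(11) T = 4 lies in [1, 5] — holds.
(12) Q = 15 lies in [13, 15] — holds.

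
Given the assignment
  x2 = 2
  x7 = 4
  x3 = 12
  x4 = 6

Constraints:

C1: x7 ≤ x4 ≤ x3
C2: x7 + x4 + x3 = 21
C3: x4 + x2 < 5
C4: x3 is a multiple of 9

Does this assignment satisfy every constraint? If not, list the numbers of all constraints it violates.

C1: values 4 ≤ 6 ≤ 12 — holds.
C2: x7 + x4 + x3 = 4 + 6 + 12 = 22, not 21 — fails.
C3: x4 + x2 = 6 + 2 = 8; 8 ≥ 5, bound 5 not met — fails.
C4: 12 = 9×1 + 3, so 9 does not divide 12 — fails.

Constraints 2, 3, 4 are violated.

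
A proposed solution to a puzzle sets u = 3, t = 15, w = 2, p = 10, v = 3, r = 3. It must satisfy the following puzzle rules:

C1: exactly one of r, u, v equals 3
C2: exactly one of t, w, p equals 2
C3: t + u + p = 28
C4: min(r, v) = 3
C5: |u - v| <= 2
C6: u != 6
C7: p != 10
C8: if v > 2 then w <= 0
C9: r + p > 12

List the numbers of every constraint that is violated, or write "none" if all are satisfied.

Constraints 1, 7, and 8 do not hold.

C1: r=3, u=3, v=3; 3 of them equal 3, not exactly one  no
C2: t=15, w=2, p=10; 1 of them equals 2  yes
C3: t + u + p = 15 + 3 + 10 = 28  yes
C4: min(3, 3) = 3  yes
C5: |3 - 3| = 0; 0 ≤ 2  yes
C6: u = 3, and 3 ≠ 6  yes
C7: p = 10, but 10 is required to differ  no
C8: v = 3 > 2, so we need w ≤ 0; but w = 2 > 0  no
C9: r + p = 3 + 10 = 13; 13 > 12  yes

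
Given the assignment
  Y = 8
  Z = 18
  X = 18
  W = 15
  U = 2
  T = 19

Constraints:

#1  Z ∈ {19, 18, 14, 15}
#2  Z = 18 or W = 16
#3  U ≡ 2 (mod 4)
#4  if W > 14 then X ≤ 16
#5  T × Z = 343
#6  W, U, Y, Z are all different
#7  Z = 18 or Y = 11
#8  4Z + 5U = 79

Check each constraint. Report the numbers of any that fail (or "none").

#1 Z = 18 is in {19, 18, 14, 15} — holds.
#2 Z = 18 = 18 (first disjunct) — holds.
#3 2 mod 4 = 2 — holds.
#4 W = 15 > 14, so we need X ≤ 16; but X = 18 > 16 — fails.
#5 T × Z = 19 × 18 = 342, not 343 — fails.
#6 values 15, 2, 8, 18 are pairwise distinct — holds.
#7 Z = 18 = 18 (first disjunct) — holds.
#8 4Z + 5U = 4(18) + 5(2) = 82, not 79 — fails.

The assignment fails constraints 4, 5, and 8.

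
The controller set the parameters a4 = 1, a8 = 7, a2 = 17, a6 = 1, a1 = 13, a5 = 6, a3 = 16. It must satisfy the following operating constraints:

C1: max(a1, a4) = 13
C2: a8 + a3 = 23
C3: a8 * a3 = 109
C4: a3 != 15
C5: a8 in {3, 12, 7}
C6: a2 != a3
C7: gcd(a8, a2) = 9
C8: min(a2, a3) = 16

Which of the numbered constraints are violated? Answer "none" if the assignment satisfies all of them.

C1: max(13, 1) = 13  OK
C2: a8 + a3 = 7 + 16 = 23  OK
C3: a8 * a3 = 7 * 16 = 112, not 109  FAIL
C4: a3 = 16, and 16 ≠ 15  OK
C5: a8 = 7 is in {3, 12, 7}  OK
C6: a2 = 17, a3 = 16; distinct  OK
C7: gcd(7, 17) = 1, not 9  FAIL
C8: min(17, 16) = 16  OK

No — constraints 3 and 7 are not satisfied.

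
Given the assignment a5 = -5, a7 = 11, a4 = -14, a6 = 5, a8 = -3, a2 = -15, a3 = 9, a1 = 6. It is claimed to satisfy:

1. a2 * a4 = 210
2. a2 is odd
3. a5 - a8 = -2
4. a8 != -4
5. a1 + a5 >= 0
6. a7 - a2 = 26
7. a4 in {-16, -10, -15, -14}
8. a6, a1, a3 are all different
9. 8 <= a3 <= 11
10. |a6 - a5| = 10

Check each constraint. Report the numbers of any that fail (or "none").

The assignment satisfies every constraint.

1. a2 * a4 = -15 * (-14) = 210 — OK.
2. a2 = -15 is odd — OK.
3. a5 - a8 = -5 - (-3) = -2 — OK.
4. a8 = -3, and -3 ≠ -4 — OK.
5. a1 + a5 = 6 + (-5) = 1; 1 ≥ 0 — OK.
6. a7 - a2 = 11 - (-15) = 26 — OK.
7. a4 = -14 is in {-16, -10, -15, -14} — OK.
8. values 5, 6, 9 are pairwise distinct — OK.
9. a3 = 9 lies in [8, 11] — OK.
10. |5 - (-5)| = 10 — OK.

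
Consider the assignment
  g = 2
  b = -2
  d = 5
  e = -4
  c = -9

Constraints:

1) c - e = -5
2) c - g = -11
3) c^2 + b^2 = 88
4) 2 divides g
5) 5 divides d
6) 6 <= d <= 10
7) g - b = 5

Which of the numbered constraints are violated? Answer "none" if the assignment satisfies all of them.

1) c - e = -9 - (-4) = -5 — holds.
2) c - g = -9 - 2 = -11 — holds.
3) c^2 + b^2 = (-9)^2 + (-2)^2 = 81 + 4 = 85, not 88 — does not hold.
4) 2 / 2 = 1, so 2 divides 2 — holds.
5) 5 / 5 = 1, so 5 divides 5 — holds.
6) d = 5 is outside [6, 10] — does not hold.
7) g - b = 2 - (-2) = 4, not 5 — does not hold.

Violated: 3, 6, and 7.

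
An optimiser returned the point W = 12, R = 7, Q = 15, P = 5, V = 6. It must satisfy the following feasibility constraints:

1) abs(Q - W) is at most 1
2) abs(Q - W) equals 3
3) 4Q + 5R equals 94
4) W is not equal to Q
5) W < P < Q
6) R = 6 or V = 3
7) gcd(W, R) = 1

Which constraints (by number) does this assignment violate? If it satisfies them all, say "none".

No — constraints 1, 3, 5, and 6 are not satisfied.

1) abs(15 - 12) = 3; 3 > 1, exceeds bound 1 — violated.
2) abs(15 - 12) = 3 — satisfied.
3) 4Q + 5R = 4(15) + 5(7) = 95, not 94 — violated.
4) W = 12, Q = 15; distinct — satisfied.
5) values 12, 5, 15; W = 12 is not < P = 5 — violated.
6) R = 7 ≠ 6 and V = 6 ≠ 3; both disjuncts false — violated.
7) gcd(12, 7) = 1 — satisfied.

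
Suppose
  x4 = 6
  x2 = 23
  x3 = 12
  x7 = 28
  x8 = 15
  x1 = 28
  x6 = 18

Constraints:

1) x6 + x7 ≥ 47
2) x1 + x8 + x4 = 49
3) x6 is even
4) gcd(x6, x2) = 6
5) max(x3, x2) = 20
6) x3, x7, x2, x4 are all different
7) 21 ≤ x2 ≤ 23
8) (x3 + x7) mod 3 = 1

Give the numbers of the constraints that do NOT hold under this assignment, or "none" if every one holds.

Constraints 1, 4, and 5 do not hold.

1) x6 + x7 = 18 + 28 = 46; 46 < 47, bound 47 not met — violated.
2) x1 + x8 + x4 = 28 + 15 + 6 = 49 — OK.
3) x6 = 18 is even — OK.
4) gcd(18, 23) = 1, not 6 — violated.
5) max(12, 23) = 23, not 20 — violated.
6) values 12, 28, 23, 6 are pairwise distinct — OK.
7) x2 = 23 lies in [21, 23] — OK.
8) x3 + x7 = 40; 40 mod 3 = 1 — OK.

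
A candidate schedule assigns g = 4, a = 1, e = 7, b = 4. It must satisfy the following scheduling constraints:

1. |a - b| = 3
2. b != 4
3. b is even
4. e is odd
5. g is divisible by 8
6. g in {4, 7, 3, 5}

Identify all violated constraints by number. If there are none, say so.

No — constraints 2 and 5 are not satisfied.

1. |1 - 4| = 3 — OK.
2. b = 4, but 4 is required to differ — violated.
3. b = 4 is even — OK.
4. e = 7 is odd — OK.
5. 4 = 8*0 + 4, so 8 does not divide 4 — violated.
6. g = 4 is in {4, 7, 3, 5} — OK.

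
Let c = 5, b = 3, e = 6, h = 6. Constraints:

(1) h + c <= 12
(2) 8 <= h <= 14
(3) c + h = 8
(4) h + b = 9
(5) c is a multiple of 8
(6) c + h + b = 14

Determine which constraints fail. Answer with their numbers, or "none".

Violated: 2, 3, 5.

(1) h + c = 6 + 5 = 11; 11 ≤ 12  holds
(2) h = 6 is outside [8, 14]  fails
(3) c + h = 5 + 6 = 11, not 8  fails
(4) h + b = 6 + 3 = 9  holds
(5) 5 = 8*0 + 5, so 8 does not divide 5  fails
(6) c + h + b = 5 + 6 + 3 = 14  holds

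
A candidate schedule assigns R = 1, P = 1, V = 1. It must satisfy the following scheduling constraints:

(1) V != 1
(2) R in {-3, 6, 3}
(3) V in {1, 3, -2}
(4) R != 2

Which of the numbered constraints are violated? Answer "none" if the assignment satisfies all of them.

(1) V = 1, but 1 is required to differ  FAIL
(2) R = 1 is not in {-3, 6, 3}  FAIL
(3) V = 1 is in {1, 3, -2}  OK
(4) R = 1, and 1 ≠ 2  OK

The assignment fails constraints 1 and 2.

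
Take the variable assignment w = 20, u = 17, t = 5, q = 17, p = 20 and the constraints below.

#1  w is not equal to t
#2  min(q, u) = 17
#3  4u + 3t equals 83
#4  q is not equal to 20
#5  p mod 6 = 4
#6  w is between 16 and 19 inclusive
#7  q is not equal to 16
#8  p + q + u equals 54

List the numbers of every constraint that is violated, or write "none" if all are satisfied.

#1 w = 20, t = 5; distinct — OK.
#2 min(17, 17) = 17 — OK.
#3 4u + 3t = 4(17) + 3(5) = 83 — OK.
#4 q = 17, and 17 ≠ 20 — OK.
#5 20 mod 6 = 2, not 4 — violated.
#6 w = 20 is outside [16, 19] — violated.
#7 q = 17, and 17 ≠ 16 — OK.
#8 p + q + u = 20 + 17 + 17 = 54 — OK.

Constraints 5, 6 do not hold.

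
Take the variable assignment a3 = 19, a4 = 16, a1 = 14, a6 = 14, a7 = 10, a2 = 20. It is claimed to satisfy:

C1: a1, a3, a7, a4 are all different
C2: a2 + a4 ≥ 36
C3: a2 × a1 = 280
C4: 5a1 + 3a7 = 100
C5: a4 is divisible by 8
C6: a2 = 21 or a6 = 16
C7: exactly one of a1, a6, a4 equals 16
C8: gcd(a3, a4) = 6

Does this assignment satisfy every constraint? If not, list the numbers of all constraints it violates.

C1: values 14, 19, 10, 16 are pairwise distinct — OK.
C2: a2 + a4 = 20 + 16 = 36; 36 ≥ 36 — OK.
C3: a2 × a1 = 20 × 14 = 280 — OK.
C4: 5a1 + 3a7 = 5(14) + 3(10) = 100 — OK.
C5: 16 / 8 = 2, so 8 divides 16 — OK.
C6: a2 = 20 ≠ 21 and a6 = 14 ≠ 16; both disjuncts false — violated.
C7: a1=14, a6=14, a4=16; 1 of them equals 16 — OK.
C8: gcd(19, 16) = 1, not 6 — violated.

The assignment fails constraints 6, 8.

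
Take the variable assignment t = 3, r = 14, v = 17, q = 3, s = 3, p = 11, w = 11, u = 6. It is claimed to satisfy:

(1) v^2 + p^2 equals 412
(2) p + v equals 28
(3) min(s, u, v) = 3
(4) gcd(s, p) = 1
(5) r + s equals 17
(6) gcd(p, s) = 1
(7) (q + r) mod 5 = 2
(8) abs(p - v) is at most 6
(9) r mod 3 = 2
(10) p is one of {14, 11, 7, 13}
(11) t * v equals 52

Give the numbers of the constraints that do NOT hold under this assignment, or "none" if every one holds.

The assignment fails constraints 1, 11.

(1) v^2 + p^2 = 17^2 + 11^2 = 289 + 121 = 410, not 412 — violated.
(2) p + v = 11 + 17 = 28 — satisfied.
(3) min(3, 6, 17) = 3 — satisfied.
(4) gcd(3, 11) = 1 — satisfied.
(5) r + s = 14 + 3 = 17 — satisfied.
(6) gcd(11, 3) = 1 — satisfied.
(7) q + r = 17; 17 mod 5 = 2 — satisfied.
(8) abs(11 - 17) = 6; 6 ≤ 6 — satisfied.
(9) 14 mod 3 = 2 — satisfied.
(10) p = 11 is in {14, 11, 7, 13} — satisfied.
(11) t * v = 3 * 17 = 51, not 52 — violated.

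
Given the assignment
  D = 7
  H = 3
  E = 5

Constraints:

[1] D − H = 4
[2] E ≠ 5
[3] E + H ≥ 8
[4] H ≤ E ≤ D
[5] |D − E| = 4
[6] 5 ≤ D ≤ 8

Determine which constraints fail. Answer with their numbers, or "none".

[1] D − H = 7 − 3 = 4  OK
[2] E = 5, but 5 is required to differ  FAIL
[3] E + H = 5 + 3 = 8; 8 ≥ 8  OK
[4] values 3 ≤ 5 ≤ 7  OK
[5] |7 − 5| = 2, not 4  FAIL
[6] D = 7 lies in [5, 8]  OK

Constraints 2, 5 do not hold.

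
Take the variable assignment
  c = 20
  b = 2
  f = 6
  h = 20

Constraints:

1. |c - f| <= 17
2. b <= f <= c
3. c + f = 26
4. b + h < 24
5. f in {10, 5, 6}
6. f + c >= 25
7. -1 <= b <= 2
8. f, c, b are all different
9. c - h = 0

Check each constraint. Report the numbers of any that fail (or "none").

1. |20 - 6| = 14; 14 ≤ 17 — OK.
2. values 2 <= 6 <= 20 — OK.
3. c + f = 20 + 6 = 26 — OK.
4. b + h = 2 + 20 = 22; 22 < 24 — OK.
5. f = 6 is in {10, 5, 6} — OK.
6. f + c = 6 + 20 = 26; 26 ≥ 25 — OK.
7. b = 2 lies in [-1, 2] — OK.
8. values 6, 20, 2 are pairwise distinct — OK.
9. c - h = 20 - 20 = 0 — OK.

The assignment satisfies every constraint.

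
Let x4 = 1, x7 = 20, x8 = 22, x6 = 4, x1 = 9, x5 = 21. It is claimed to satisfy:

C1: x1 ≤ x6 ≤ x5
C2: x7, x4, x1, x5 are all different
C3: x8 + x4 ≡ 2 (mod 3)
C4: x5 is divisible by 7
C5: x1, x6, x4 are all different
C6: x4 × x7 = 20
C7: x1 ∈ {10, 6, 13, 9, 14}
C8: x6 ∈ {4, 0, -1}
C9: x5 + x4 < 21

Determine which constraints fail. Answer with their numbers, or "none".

No — constraints 1 and 9 are not satisfied.

C1: values 9, 4, 21; x1 = 9 is not ≤ x6 = 4 — does not hold.
C2: values 20, 1, 9, 21 are pairwise distinct — holds.
C3: x8 + x4 = 23; 23 mod 3 = 2 — holds.
C4: 21 / 7 = 3, so 7 divides 21 — holds.
C5: values 9, 4, 1 are pairwise distinct — holds.
C6: x4 × x7 = 1 × 20 = 20 — holds.
C7: x1 = 9 is in {10, 6, 13, 9, 14} — holds.
C8: x6 = 4 is in {4, 0, -1} — holds.
C9: x5 + x4 = 21 + 1 = 22; 22 ≥ 21, bound 21 not met — does not hold.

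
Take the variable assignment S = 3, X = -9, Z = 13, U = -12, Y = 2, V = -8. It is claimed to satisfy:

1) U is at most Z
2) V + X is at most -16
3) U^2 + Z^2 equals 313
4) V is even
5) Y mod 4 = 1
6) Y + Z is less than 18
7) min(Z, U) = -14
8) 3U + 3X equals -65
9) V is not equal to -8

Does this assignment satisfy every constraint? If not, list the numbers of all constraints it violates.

Constraints 5, 7, 8, and 9 do not hold.

1) U = -12, Z = 13; -12 ≤ 13 — holds.
2) V + X = -8 + (-9) = -17; -17 ≤ -16 — holds.
3) U^2 + Z^2 = (-12)^2 + 13^2 = 144 + 169 = 313 — holds.
4) V = -8 is even — holds.
5) 2 mod 4 = 2, not 1 — fails.
6) Y + Z = 2 + 13 = 15; 15 < 18 — holds.
7) min(13, -12) = -12, not -14 — fails.
8) 3U + 3X = 3(-12) + 3(-9) = -63, not -65 — fails.
9) V = -8, but -8 is required to differ — fails.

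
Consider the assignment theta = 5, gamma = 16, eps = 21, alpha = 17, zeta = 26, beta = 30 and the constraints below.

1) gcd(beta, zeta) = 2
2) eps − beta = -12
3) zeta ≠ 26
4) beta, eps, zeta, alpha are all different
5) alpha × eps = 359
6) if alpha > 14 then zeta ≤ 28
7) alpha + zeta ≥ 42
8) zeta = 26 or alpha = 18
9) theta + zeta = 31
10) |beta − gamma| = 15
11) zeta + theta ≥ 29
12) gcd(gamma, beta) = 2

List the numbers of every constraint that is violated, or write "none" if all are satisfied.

Constraints 2, 3, 5, 10 do not hold.

1) gcd(30, 26) = 2 — OK.
2) eps − beta = 21 − 30 = -9, not -12 — violated.
3) zeta = 26, but 26 is required to differ — violated.
4) values 30, 21, 26, 17 are pairwise distinct — OK.
5) alpha × eps = 17 × 21 = 357, not 359 — violated.
6) alpha = 17 > 14, so we need zeta ≤ 28; zeta = 26 ≤ 28 — OK.
7) alpha + zeta = 17 + 26 = 43; 43 ≥ 42 — OK.
8) zeta = 26 = 26 (first disjunct) — OK.
9) theta + zeta = 5 + 26 = 31 — OK.
10) |30 − 16| = 14, not 15 — violated.
11) zeta + theta = 26 + 5 = 31; 31 ≥ 29 — OK.
12) gcd(16, 30) = 2 — OK.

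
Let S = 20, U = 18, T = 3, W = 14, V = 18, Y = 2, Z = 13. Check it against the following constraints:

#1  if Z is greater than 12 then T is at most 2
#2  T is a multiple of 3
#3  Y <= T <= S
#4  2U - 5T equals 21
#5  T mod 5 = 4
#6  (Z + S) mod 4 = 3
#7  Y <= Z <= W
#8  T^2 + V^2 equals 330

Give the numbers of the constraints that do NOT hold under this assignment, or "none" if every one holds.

Constraints 1, 5, 6, and 8 do not hold.

#1 Z = 13 > 12, so we need T ≤ 2; but T = 3 > 2 — violated.
#2 3 / 3 = 1, so 3 divides 3 — OK.
#3 values 2 <= 3 <= 20 — OK.
#4 2U - 5T = 2(18) - 5(3) = 21 — OK.
#5 3 mod 5 = 3, not 4 — violated.
#6 Z + S = 33; 33 mod 4 = 1, not 3 — violated.
#7 values 2 <= 13 <= 14 — OK.
#8 T^2 + V^2 = 3^2 + 18^2 = 9 + 324 = 333, not 330 — violated.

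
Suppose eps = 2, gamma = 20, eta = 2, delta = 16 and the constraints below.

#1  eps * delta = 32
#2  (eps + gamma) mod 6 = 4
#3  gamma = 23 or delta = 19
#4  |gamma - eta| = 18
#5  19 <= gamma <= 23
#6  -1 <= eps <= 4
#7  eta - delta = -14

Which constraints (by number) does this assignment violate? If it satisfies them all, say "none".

#1 eps * delta = 2 * 16 = 32 — OK.
#2 eps + gamma = 22; 22 mod 6 = 4 — OK.
#3 gamma = 20 ≠ 23 and delta = 16 ≠ 19; both disjuncts false — violated.
#4 |20 - 2| = 18 — OK.
#5 gamma = 20 lies in [19, 23] — OK.
#6 eps = 2 lies in [-1, 4] — OK.
#7 eta - delta = 2 - 16 = -14 — OK.

No — constraint 3 is not satisfied.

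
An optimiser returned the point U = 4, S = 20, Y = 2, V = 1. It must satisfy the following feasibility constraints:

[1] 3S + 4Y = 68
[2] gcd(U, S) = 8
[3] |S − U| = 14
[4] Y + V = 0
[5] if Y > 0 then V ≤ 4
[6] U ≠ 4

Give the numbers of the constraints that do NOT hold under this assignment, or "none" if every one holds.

[1] 3S + 4Y = 3(20) + 4(2) = 68 — holds.
[2] gcd(4, 20) = 4, not 8 — fails.
[3] |20 − 4| = 16, not 14 — fails.
[4] Y + V = 2 + 1 = 3, not 0 — fails.
[5] Y = 2 > 0, so we need V ≤ 4; V = 1 ≤ 4 — holds.
[6] U = 4, but 4 is required to differ — fails.

Constraints 2, 3, 4, and 6 do not hold.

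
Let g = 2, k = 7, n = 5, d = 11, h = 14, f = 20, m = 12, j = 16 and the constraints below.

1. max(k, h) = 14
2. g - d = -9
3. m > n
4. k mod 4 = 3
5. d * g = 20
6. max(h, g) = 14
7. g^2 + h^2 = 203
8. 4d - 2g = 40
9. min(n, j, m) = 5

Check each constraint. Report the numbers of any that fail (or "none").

Constraints 5 and 7 are violated.

1. max(7, 14) = 14 — satisfied.
2. g - d = 2 - 11 = -9 — satisfied.
3. m = 12, n = 5; 12 > 5 — satisfied.
4. 7 mod 4 = 3 — satisfied.
5. d * g = 11 * 2 = 22, not 20 — violated.
6. max(14, 2) = 14 — satisfied.
7. g^2 + h^2 = 2^2 + 14^2 = 4 + 196 = 200, not 203 — violated.
8. 4d - 2g = 4(11) - 2(2) = 40 — satisfied.
9. min(5, 16, 12) = 5 — satisfied.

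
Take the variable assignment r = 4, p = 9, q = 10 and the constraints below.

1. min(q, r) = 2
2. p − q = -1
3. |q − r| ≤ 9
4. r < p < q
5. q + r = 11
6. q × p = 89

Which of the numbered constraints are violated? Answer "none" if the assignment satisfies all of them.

Constraints 1, 5, 6 are violated.

1. min(10, 4) = 4, not 2  false
2. p − q = 9 − 10 = -1  true
3. |10 − 4| = 6; 6 ≤ 9  true
4. values 4 < 9 < 10  true
5. q + r = 10 + 4 = 14, not 11  false
6. q × p = 10 × 9 = 90, not 89  false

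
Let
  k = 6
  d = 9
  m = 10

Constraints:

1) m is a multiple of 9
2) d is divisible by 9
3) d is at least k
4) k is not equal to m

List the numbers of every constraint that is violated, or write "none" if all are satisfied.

No — constraint 1 is not satisfied.

1) 10 = 9*1 + 1, so 9 does not divide 10  no
2) 9 / 9 = 1, so 9 divides 9  yes
3) d = 9, k = 6; 9 ≥ 6  yes
4) k = 6, m = 10; distinct  yes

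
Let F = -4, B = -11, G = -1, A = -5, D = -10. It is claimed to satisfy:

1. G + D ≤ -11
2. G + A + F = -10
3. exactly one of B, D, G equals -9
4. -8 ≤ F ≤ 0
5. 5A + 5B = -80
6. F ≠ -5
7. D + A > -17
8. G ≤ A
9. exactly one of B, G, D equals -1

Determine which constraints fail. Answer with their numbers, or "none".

Violated: 3 and 8.

1. G + D = -1 + (-10) = -11; -11 ≤ -11 — OK.
2. G + A + F = -1 + (-5) + (-4) = -10 — OK.
3. B=-11, D=-10, G=-1; 0 of them equal -9, not exactly one — violated.
4. F = -4 lies in [-8, 0] — OK.
5. 5A + 5B = 5(-5) + 5(-11) = -80 — OK.
6. F = -4, and -4 ≠ -5 — OK.
7. D + A = -10 + (-5) = -15; -15 > -17 — OK.
8. G = -1, A = -5; -1 > -5 (want ≤) — violated.
9. B=-11, G=-1, D=-10; 1 of them equals -1 — OK.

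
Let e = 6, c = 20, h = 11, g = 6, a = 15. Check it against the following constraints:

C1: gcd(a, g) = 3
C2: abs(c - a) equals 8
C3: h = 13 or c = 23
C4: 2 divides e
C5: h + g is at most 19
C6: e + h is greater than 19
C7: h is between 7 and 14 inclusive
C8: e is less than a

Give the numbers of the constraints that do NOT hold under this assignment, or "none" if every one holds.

Constraints 2, 3, and 6 do not hold.

C1: gcd(15, 6) = 3  OK
C2: abs(20 - 15) = 5, not 8  FAIL
C3: h = 11 ≠ 13 and c = 20 ≠ 23; both disjuncts false  FAIL
C4: 6 / 2 = 3, so 2 divides 6  OK
C5: h + g = 11 + 6 = 17; 17 ≤ 19  OK
C6: e + h = 6 + 11 = 17; 17 ≤ 19, bound 19 not met  FAIL
C7: h = 11 lies in [7, 14]  OK
C8: e = 6, a = 15; 6 < 15  OK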